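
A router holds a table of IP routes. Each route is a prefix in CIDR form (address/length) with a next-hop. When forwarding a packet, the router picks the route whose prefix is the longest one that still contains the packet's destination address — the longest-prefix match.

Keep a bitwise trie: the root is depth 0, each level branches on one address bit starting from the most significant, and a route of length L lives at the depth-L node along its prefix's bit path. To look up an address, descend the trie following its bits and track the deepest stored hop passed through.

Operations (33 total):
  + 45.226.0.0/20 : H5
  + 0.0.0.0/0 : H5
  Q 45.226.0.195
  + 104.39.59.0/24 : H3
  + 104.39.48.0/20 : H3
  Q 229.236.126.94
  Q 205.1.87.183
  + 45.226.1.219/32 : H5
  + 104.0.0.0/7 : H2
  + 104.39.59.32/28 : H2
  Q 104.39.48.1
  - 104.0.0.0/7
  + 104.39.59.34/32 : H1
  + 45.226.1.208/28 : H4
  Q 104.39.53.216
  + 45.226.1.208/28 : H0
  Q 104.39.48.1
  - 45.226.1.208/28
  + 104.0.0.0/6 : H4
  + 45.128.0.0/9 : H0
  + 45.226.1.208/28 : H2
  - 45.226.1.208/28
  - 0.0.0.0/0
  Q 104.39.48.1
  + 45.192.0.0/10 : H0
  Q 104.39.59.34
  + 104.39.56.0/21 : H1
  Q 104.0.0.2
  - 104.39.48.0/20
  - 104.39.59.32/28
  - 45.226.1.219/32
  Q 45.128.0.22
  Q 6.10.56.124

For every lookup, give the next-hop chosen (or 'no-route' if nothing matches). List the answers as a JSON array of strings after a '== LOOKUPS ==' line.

Trace:
  add 45.226.0.0/20 -> H5 at depth 20
  add 0.0.0.0/0 -> H5 at depth 0
  Q 45.226.0.195: descend 00101101111000100000 ; hops seen [H5,H5] ; pick H5
  add 104.39.59.0/24 -> H3 at depth 24
  add 104.39.48.0/20 -> H3 at depth 20
  Q 229.236.126.94: descend ε ; hops seen [H5] ; pick H5
  Q 205.1.87.183: descend ε ; hops seen [H5] ; pick H5
  add 45.226.1.219/32 -> H5 at depth 32
  add 104.0.0.0/7 -> H2 at depth 7
  add 104.39.59.32/28 -> H2 at depth 28
  Q 104.39.48.1: descend 01101000001001110011 ; hops seen [H5,H2,H3] ; pick H3
  del 104.0.0.0/7 (clear depth 7)
  add 104.39.59.34/32 -> H1 at depth 32
  add 45.226.1.208/28 -> H4 at depth 28
  Q 104.39.53.216: descend 01101000001001110011 ; hops seen [H5,H3] ; pick H3
  add 45.226.1.208/28 -> H0 at depth 28
  Q 104.39.48.1: descend 01101000001001110011 ; hops seen [H5,H3] ; pick H3
  del 45.226.1.208/28 (clear depth 28)
  add 104.0.0.0/6 -> H4 at depth 6
  add 45.128.0.0/9 -> H0 at depth 9
  add 45.226.1.208/28 -> H2 at depth 28
  del 45.226.1.208/28 (clear depth 28)
  del 0.0.0.0/0 (clear depth 0)
  Q 104.39.48.1: descend 01101000001001110011 ; hops seen [H4,H3] ; pick H3
  add 45.192.0.0/10 -> H0 at depth 10
  Q 104.39.59.34: descend 01101000001001110011101100100010 ; hops seen [H4,H3,H3,H2,H1] ; pick H1
  add 104.39.56.0/21 -> H1 at depth 21
  Q 104.0.0.2: descend 0110100000 ; hops seen [H4] ; pick H4
  del 104.39.48.0/20 (clear depth 20)
  del 104.39.59.32/28 (clear depth 28)
  del 45.226.1.219/32 (clear depth 32)
  Q 45.128.0.22: descend 001011011 ; hops seen [H0] ; pick H0
  Q 6.10.56.124: descend 00 ; hops seen [∅] ; pick no-route

== LOOKUPS ==
["H5","H5","H5","H3","H3","H3","H3","H1","H4","H0","no-route"]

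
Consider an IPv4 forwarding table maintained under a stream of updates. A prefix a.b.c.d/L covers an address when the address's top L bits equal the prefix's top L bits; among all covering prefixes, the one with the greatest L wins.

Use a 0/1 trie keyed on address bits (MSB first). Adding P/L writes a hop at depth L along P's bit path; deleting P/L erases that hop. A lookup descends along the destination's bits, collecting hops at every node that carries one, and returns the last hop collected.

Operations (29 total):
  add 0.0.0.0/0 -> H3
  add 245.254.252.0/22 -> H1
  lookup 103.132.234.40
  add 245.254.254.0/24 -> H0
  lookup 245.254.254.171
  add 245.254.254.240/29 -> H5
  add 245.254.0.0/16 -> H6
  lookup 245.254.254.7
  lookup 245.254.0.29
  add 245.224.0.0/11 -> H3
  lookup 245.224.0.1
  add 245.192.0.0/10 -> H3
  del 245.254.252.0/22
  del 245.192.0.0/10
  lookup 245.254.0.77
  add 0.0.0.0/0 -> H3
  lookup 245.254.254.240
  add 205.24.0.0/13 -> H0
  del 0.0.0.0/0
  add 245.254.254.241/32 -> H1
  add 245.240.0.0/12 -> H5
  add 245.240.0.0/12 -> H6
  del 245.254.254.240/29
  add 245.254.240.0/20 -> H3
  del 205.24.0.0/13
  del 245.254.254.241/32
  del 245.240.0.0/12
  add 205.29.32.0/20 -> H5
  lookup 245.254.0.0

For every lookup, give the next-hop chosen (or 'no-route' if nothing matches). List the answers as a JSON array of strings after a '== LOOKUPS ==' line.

Apply in order:
  + 0.0.0.0/0 (H3) depth=0
  + 245.254.252.0/22 (H1) depth=22
  Q 103.132.234.40: descend ε ; hops seen [H3] ; pick H3
  + 245.254.254.0/24 (H0) depth=24
  Q 245.254.254.171: descend 111101011111111011111110 ; hops seen [H3,H1,H0] ; pick H0
  + 245.254.254.240/29 (H5) depth=29
  + 245.254.0.0/16 (H6) depth=16
  Q 245.254.254.7: descend 111101011111111011111110 ; hops seen [H3,H6,H1,H0] ; pick H0
  Q 245.254.0.29: descend 1111010111111110 ; hops seen [H3,H6] ; pick H6
  + 245.224.0.0/11 (H3) depth=11
  Q 245.224.0.1: descend 11110101111 ; hops seen [H3,H3] ; pick H3
  + 245.192.0.0/10 (H3) depth=10
  del 245.254.252.0/22 (clear depth 22)
  del 245.192.0.0/10 (clear depth 10)
  Q 245.254.0.77: descend 1111010111111110 ; hops seen [H3,H3,H6] ; pick H6
  + 0.0.0.0/0 (H3) depth=0
  Q 245.254.254.240: descend 11110101111111101111111011110 ; hops seen [H3,H3,H6,H0,H5] ; pick H5
  + 205.24.0.0/13 (H0) depth=13
  del 0.0.0.0/0 (clear depth 0)
  + 245.254.254.241/32 (H1) depth=32
  + 245.240.0.0/12 (H5) depth=12
  + 245.240.0.0/12 (H6) depth=12
  del 245.254.254.240/29 (clear depth 29)
  + 245.254.240.0/20 (H3) depth=20
  del 205.24.0.0/13 (clear depth 13)
  del 245.254.254.241/32 (clear depth 32)
  del 245.240.0.0/12 (clear depth 12)
  + 205.29.32.0/20 (H5) depth=20
  Q 245.254.0.0: descend 1111010111111110 ; hops seen [H3,H6] ; pick H6

== LOOKUPS ==
["H3","H0","H0","H6","H3","H6","H5","H6"]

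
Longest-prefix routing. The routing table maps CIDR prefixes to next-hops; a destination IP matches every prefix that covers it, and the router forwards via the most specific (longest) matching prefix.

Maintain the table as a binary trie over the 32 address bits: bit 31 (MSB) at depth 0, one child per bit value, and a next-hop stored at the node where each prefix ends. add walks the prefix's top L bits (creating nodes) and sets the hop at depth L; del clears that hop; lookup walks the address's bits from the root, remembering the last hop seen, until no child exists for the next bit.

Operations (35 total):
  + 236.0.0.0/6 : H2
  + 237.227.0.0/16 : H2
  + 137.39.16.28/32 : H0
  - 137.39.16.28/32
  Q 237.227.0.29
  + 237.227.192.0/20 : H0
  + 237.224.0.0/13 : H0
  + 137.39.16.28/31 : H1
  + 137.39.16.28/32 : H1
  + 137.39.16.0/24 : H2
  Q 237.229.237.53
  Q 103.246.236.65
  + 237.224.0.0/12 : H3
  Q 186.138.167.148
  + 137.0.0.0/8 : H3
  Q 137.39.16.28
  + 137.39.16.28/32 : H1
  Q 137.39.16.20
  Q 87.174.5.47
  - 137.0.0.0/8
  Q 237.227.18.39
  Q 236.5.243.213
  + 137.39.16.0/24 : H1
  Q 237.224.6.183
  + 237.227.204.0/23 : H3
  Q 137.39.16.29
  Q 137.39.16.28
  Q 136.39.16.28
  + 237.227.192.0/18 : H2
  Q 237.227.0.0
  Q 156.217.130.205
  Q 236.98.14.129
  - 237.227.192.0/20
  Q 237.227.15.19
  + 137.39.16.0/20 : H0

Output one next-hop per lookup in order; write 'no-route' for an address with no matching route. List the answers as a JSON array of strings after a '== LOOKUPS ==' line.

Trace:
  add 236.0.0.0/6 -> H2 at depth 6
  add 237.227.0.0/16 -> H2 at depth 16
  add 137.39.16.28/32 -> H0 at depth 32
  - 137.39.16.28/32 clear@32
  lookup 237.227.0.29: bits 1110110111100011 walk d0:-→d1:-→d2:-→d3:-→d4:-→d5:-→d6:H2→d7:-→d8:-→d9:-→d10:-→d11:-→d12:-→d13:-→d14:-→d15:-→d16:H2 -> H2
  add 237.227.192.0/20 -> H0 at depth 20
  add 237.224.0.0/13 -> H0 at depth 13
  add 137.39.16.28/31 -> H1 at depth 31
  add 137.39.16.28/32 -> H1 at depth 32
  add 137.39.16.0/24 -> H2 at depth 24
  lookup 237.229.237.53: bits 1110110111100 walk d0:-→d1:-→d2:-→d3:-→d4:-→d5:-→d6:H2→d7:-→d8:-→d9:-→d10:-→d11:-→d12:-→d13:H0 -> H0
  lookup 103.246.236.65: bits ε walk d0:- -> no-route
  add 237.224.0.0/12 -> H3 at depth 12
  lookup 186.138.167.148: bits 10 walk d0:-→d1:-→d2:- -> no-route
  add 137.0.0.0/8 -> H3 at depth 8
  lookup 137.39.16.28: bits 10001001001001110001000000011100 walk d0:-→d1:-→d2:-→d3:-→d4:-→d5:-→d6:-→d7:-→d8:H3→d9:-→d10:-→d11:-→d12:-→d13:-→d14:-→d15:-→d16:-→d17:-→d18:-→d19:-→d20:-→d21:-→d22:-→d23:-→d24:H2→d25:-→d26:-→d27:-→d28:-→d29:-→d30:-→d31:H1→d32:H1 -> H1
  add 137.39.16.28/32 -> H1 at depth 32
  lookup 137.39.16.20: bits 1000100100100111000100000001 walk d0:-→d1:-→d2:-→d3:-→d4:-→d5:-→d6:-→d7:-→d8:H3→d9:-→d10:-→d11:-→d12:-→d13:-→d14:-→d15:-→d16:-→d17:-→d18:-→d19:-→d20:-→d21:-→d22:-→d23:-→d24:H2→d25:-→d26:-→d27:-→d28:- -> H2
  lookup 87.174.5.47: bits ε walk d0:- -> no-route
  - 137.0.0.0/8 clear@8
  lookup 237.227.18.39: bits 1110110111100011 walk d0:-→d1:-→d2:-→d3:-→d4:-→d5:-→d6:H2→d7:-→d8:-→d9:-→d10:-→d11:-→d12:H3→d13:H0→d14:-→d15:-→d16:H2 -> H2
  lookup 236.5.243.213: bits 1110110 walk d0:-→d1:-→d2:-→d3:-→d4:-→d5:-→d6:H2→d7:- -> H2
  add 137.39.16.0/24 -> H1 at depth 24
  lookup 237.224.6.183: bits 11101101111000 walk d0:-→d1:-→d2:-→d3:-→d4:-→d5:-→d6:H2→d7:-→d8:-→d9:-→d10:-→d11:-→d12:H3→d13:H0→d14:- -> H0
  add 237.227.204.0/23 -> H3 at depth 23
  lookup 137.39.16.29: bits 1000100100100111000100000001110 walk d0:-→d1:-→d2:-→d3:-→d4:-→d5:-→d6:-→d7:-→d8:-→d9:-→d10:-→d11:-→d12:-→d13:-→d14:-→d15:-→d16:-→d17:-→d18:-→d19:-→d20:-→d21:-→d22:-→d23:-→d24:H1→d25:-→d26:-→d27:-→d28:-→d29:-→d30:-→d31:H1 -> H1
  lookup 137.39.16.28: bits 10001001001001110001000000011100 walk d0:-→d1:-→d2:-→d3:-→d4:-→d5:-→d6:-→d7:-→d8:-→d9:-→d10:-→d11:-→d12:-→d13:-→d14:-→d15:-→d16:-→d17:-→d18:-→d19:-→d20:-→d21:-→d22:-→d23:-→d24:H1→d25:-→d26:-→d27:-→d28:-→d29:-→d30:-→d31:H1→d32:H1 -> H1
  lookup 136.39.16.28: bits 1000100 walk d0:-→d1:-→d2:-→d3:-→d4:-→d5:-→d6:-→d7:- -> no-route
  add 237.227.192.0/18 -> H2 at depth 18
  lookup 237.227.0.0: bits 1110110111100011 walk d0:-→d1:-→d2:-→d3:-→d4:-→d5:-→d6:H2→d7:-→d8:-→d9:-→d10:-→d11:-→d12:H3→d13:H0→d14:-→d15:-→d16:H2 -> H2
  lookup 156.217.130.205: bits 100 walk d0:-→d1:-→d2:-→d3:- -> no-route
  lookup 236.98.14.129: bits 1110110 walk d0:-→d1:-→d2:-→d3:-→d4:-→d5:-→d6:H2→d7:- -> H2
  - 237.227.192.0/20 clear@20
  lookup 237.227.15.19: bits 1110110111100011 walk d0:-→d1:-→d2:-→d3:-→d4:-→d5:-→d6:H2→d7:-→d8:-→d9:-→d10:-→d11:-→d12:H3→d13:H0→d14:-→d15:-→d16:H2 -> H2
  add 137.39.16.0/20 -> H0 at depth 20

== LOOKUPS ==
["H2","H0","no-route","no-route","H1","H2","no-route","H2","H2","H0","H1","H1","no-route","H2","no-route","H2","H2"]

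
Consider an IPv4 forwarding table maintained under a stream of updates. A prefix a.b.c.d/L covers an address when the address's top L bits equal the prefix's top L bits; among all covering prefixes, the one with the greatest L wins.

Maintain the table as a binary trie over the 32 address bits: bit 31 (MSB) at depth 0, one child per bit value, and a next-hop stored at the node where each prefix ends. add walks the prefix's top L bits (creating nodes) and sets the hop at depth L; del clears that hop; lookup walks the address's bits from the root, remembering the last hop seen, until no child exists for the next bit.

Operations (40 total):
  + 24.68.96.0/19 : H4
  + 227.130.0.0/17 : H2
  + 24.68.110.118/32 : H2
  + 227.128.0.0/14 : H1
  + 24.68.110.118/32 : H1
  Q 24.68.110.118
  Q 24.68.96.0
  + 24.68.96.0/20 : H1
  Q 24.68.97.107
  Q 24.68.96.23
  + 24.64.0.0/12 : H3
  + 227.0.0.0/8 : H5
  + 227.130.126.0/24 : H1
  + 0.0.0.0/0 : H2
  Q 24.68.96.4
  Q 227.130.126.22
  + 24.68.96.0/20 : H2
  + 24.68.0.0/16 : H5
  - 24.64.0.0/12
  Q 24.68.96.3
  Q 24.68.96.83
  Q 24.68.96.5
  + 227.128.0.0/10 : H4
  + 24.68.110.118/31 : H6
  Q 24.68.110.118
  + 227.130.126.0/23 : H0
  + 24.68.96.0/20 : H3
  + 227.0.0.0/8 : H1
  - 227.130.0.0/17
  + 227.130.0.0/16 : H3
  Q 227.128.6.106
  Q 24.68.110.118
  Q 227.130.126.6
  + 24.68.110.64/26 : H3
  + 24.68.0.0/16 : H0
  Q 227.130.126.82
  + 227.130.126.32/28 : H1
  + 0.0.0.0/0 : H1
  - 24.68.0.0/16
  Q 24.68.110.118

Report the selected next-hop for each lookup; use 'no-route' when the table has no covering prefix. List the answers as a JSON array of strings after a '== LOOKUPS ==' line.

Apply in order:
  add 24.68.96.0/19 -> H4 at depth 19
  add 227.130.0.0/17 -> H2 at depth 17
  add 24.68.110.118/32 -> H2 at depth 32
  add 227.128.0.0/14 -> H1 at depth 14
  add 24.68.110.118/32 -> H1 at depth 32
  ? 24.68.110.118  path d0:-→d1:-→d2:-→d3:-→d4:-→d5:-→d6:-→d7:-→d8:-→d9:-→d10:-→d11:-→d12:-→d13:-→d14:-→d15:-→d16:-→d17:-→d18:-→d19:H4→d20:-→d21:-→d22:-→d23:-→d24:-→d25:-→d26:-→d27:-→d28:-→d29:-→d30:-→d31:-→d32:H1  best=H1
  ? 24.68.96.0  path d0:-→d1:-→d2:-→d3:-→d4:-→d5:-→d6:-→d7:-→d8:-→d9:-→d10:-→d11:-→d12:-→d13:-→d14:-→d15:-→d16:-→d17:-→d18:-→d19:H4→d20:-  best=H4
  add 24.68.96.0/20 -> H1 at depth 20
  ? 24.68.97.107  path d0:-→d1:-→d2:-→d3:-→d4:-→d5:-→d6:-→d7:-→d8:-→d9:-→d10:-→d11:-→d12:-→d13:-→d14:-→d15:-→d16:-→d17:-→d18:-→d19:H4→d20:H1  best=H1
  ? 24.68.96.23  path d0:-→d1:-→d2:-→d3:-→d4:-→d5:-→d6:-→d7:-→d8:-→d9:-→d10:-→d11:-→d12:-→d13:-→d14:-→d15:-→d16:-→d17:-→d18:-→d19:H4→d20:H1  best=H1
  add 24.64.0.0/12 -> H3 at depth 12
  add 227.0.0.0/8 -> H5 at depth 8
  add 227.130.126.0/24 -> H1 at depth 24
  add 0.0.0.0/0 -> H2 at depth 0
  ? 24.68.96.4  path d0:H2→d1:-→d2:-→d3:-→d4:-→d5:-→d6:-→d7:-→d8:-→d9:-→d10:-→d11:-→d12:H3→d13:-→d14:-→d15:-→d16:-→d17:-→d18:-→d19:H4→d20:H1  best=H1
  ? 227.130.126.22  path d0:H2→d1:-→d2:-→d3:-→d4:-→d5:-→d6:-→d7:-→d8:H5→d9:-→d10:-→d11:-→d12:-→d13:-→d14:H1→d15:-→d16:-→d17:H2→d18:-→d19:-→d20:-→d21:-→d22:-→d23:-→d24:H1  best=H1
  add 24.68.96.0/20 -> H2 at depth 20
  add 24.68.0.0/16 -> H5 at depth 16
  del 24.64.0.0/12 (clear depth 12)
  ? 24.68.96.3  path d0:H2→d1:-→d2:-→d3:-→d4:-→d5:-→d6:-→d7:-→d8:-→d9:-→d10:-→d11:-→d12:-→d13:-→d14:-→d15:-→d16:H5→d17:-→d18:-→d19:H4→d20:H2  best=H2
  ? 24.68.96.83  path d0:H2→d1:-→d2:-→d3:-→d4:-→d5:-→d6:-→d7:-→d8:-→d9:-→d10:-→d11:-→d12:-→d13:-→d14:-→d15:-→d16:H5→d17:-→d18:-→d19:H4→d20:H2  best=H2
  ? 24.68.96.5  path d0:H2→d1:-→d2:-→d3:-→d4:-→d5:-→d6:-→d7:-→d8:-→d9:-→d10:-→d11:-→d12:-→d13:-→d14:-→d15:-→d16:H5→d17:-→d18:-→d19:H4→d20:H2  best=H2
  add 227.128.0.0/10 -> H4 at depth 10
  add 24.68.110.118/31 -> H6 at depth 31
  ? 24.68.110.118  path d0:H2→d1:-→d2:-→d3:-→d4:-→d5:-→d6:-→d7:-→d8:-→d9:-→d10:-→d11:-→d12:-→d13:-→d14:-→d15:-→d16:H5→d17:-→d18:-→d19:H4→d20:H2→d21:-→d22:-→d23:-→d24:-→d25:-→d26:-→d27:-→d28:-→d29:-→d30:-→d31:H6→d32:H1  best=H1
  add 227.130.126.0/23 -> H0 at depth 23
  add 24.68.96.0/20 -> H3 at depth 20
  add 227.0.0.0/8 -> H1 at depth 8
  del 227.130.0.0/17 (clear depth 17)
  add 227.130.0.0/16 -> H3 at depth 16
  ? 227.128.6.106  path d0:H2→d1:-→d2:-→d3:-→d4:-→d5:-→d6:-→d7:-→d8:H1→d9:-→d10:H4→d11:-→d12:-→d13:-→d14:H1  best=H1
  ? 24.68.110.118  path d0:H2→d1:-→d2:-→d3:-→d4:-→d5:-→d6:-→d7:-→d8:-→d9:-→d10:-→d11:-→d12:-→d13:-→d14:-→d15:-→d16:H5→d17:-→d18:-→d19:H4→d20:H3→d21:-→d22:-→d23:-→d24:-→d25:-→d26:-→d27:-→d28:-→d29:-→d30:-→d31:H6→d32:H1  best=H1
  ? 227.130.126.6  path d0:H2→d1:-→d2:-→d3:-→d4:-→d5:-→d6:-→d7:-→d8:H1→d9:-→d10:H4→d11:-→d12:-→d13:-→d14:H1→d15:-→d16:H3→d17:-→d18:-→d19:-→d20:-→d21:-→d22:-→d23:H0→d24:H1  best=H1
  add 24.68.110.64/26 -> H3 at depth 26
  add 24.68.0.0/16 -> H0 at depth 16
  ? 227.130.126.82  path d0:H2→d1:-→d2:-→d3:-→d4:-→d5:-→d6:-→d7:-→d8:H1→d9:-→d10:H4→d11:-→d12:-→d13:-→d14:H1→d15:-→d16:H3→d17:-→d18:-→d19:-→d20:-→d21:-→d22:-→d23:H0→d24:H1  best=H1
  add 227.130.126.32/28 -> H1 at depth 28
  add 0.0.0.0/0 -> H1 at depth 0
  del 24.68.0.0/16 (clear depth 16)
  ? 24.68.110.118  path d0:H1→d1:-→d2:-→d3:-→d4:-→d5:-→d6:-→d7:-→d8:-→d9:-→d10:-→d11:-→d12:-→d13:-→d14:-→d15:-→d16:-→d17:-→d18:-→d19:H4→d20:H3→d21:-→d22:-→d23:-→d24:-→d25:-→d26:H3→d27:-→d28:-→d29:-→d30:-→d31:H6→d32:H1  best=H1

== LOOKUPS ==
["H1","H4","H1","H1","H1","H1","H2","H2","H2","H1","H1","H1","H1","H1","H1"]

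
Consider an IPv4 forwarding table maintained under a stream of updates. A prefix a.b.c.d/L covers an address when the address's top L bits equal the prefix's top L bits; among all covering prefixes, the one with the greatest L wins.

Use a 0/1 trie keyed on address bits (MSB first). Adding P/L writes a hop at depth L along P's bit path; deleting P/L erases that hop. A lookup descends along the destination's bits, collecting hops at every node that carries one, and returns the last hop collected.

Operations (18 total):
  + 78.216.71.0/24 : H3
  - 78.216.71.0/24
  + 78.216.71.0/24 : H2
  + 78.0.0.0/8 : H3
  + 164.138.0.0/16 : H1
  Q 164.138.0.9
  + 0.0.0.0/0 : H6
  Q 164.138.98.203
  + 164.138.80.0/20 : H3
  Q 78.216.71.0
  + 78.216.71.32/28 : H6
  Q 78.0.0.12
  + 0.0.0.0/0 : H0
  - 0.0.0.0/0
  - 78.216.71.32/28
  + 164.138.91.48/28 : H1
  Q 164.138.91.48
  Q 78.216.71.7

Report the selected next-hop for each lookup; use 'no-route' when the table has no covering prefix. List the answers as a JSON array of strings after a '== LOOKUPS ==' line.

Process each operation:
  + 78.216.71.0/24 (H3) depth=24
  del 78.216.71.0/24 (clear depth 24)
  + 78.216.71.0/24 (H2) depth=24
  + 78.0.0.0/8 (H3) depth=8
  + 164.138.0.0/16 (H1) depth=16
  ? 164.138.0.9  path d0:-→d1:-→d2:-→d3:-→d4:-→d5:-→d6:-→d7:-→d8:-→d9:-→d10:-→d11:-→d12:-→d13:-→d14:-→d15:-→d16:H1  best=H1
  + 0.0.0.0/0 (H6) depth=0
  ? 164.138.98.203  path d0:H6→d1:-→d2:-→d3:-→d4:-→d5:-→d6:-→d7:-→d8:-→d9:-→d10:-→d11:-→d12:-→d13:-→d14:-→d15:-→d16:H1  best=H1
  + 164.138.80.0/20 (H3) depth=20
  ? 78.216.71.0  path d0:H6→d1:-→d2:-→d3:-→d4:-→d5:-→d6:-→d7:-→d8:H3→d9:-→d10:-→d11:-→d12:-→d13:-→d14:-→d15:-→d16:-→d17:-→d18:-→d19:-→d20:-→d21:-→d22:-→d23:-→d24:H2  best=H2
  + 78.216.71.32/28 (H6) depth=28
  ? 78.0.0.12  path d0:H6→d1:-→d2:-→d3:-→d4:-→d5:-→d6:-→d7:-→d8:H3  best=H3
  + 0.0.0.0/0 (H0) depth=0
  del 0.0.0.0/0 (clear depth 0)
  del 78.216.71.32/28 (clear depth 28)
  + 164.138.91.48/28 (H1) depth=28
  ? 164.138.91.48  path d0:-→d1:-→d2:-→d3:-→d4:-→d5:-→d6:-→d7:-→d8:-→d9:-→d10:-→d11:-→d12:-→d13:-→d14:-→d15:-→d16:H1→d17:-→d18:-→d19:-→d20:H3→d21:-→d22:-→d23:-→d24:-→d25:-→d26:-→d27:-→d28:H1  best=H1
  ? 78.216.71.7  path d0:-→d1:-→d2:-→d3:-→d4:-→d5:-→d6:-→d7:-→d8:H3→d9:-→d10:-→d11:-→d12:-→d13:-→d14:-→d15:-→d16:-→d17:-→d18:-→d19:-→d20:-→d21:-→d22:-→d23:-→d24:H2→d25:-→d26:-  best=H2

== LOOKUPS ==
["H1","H1","H2","H3","H1","H2"]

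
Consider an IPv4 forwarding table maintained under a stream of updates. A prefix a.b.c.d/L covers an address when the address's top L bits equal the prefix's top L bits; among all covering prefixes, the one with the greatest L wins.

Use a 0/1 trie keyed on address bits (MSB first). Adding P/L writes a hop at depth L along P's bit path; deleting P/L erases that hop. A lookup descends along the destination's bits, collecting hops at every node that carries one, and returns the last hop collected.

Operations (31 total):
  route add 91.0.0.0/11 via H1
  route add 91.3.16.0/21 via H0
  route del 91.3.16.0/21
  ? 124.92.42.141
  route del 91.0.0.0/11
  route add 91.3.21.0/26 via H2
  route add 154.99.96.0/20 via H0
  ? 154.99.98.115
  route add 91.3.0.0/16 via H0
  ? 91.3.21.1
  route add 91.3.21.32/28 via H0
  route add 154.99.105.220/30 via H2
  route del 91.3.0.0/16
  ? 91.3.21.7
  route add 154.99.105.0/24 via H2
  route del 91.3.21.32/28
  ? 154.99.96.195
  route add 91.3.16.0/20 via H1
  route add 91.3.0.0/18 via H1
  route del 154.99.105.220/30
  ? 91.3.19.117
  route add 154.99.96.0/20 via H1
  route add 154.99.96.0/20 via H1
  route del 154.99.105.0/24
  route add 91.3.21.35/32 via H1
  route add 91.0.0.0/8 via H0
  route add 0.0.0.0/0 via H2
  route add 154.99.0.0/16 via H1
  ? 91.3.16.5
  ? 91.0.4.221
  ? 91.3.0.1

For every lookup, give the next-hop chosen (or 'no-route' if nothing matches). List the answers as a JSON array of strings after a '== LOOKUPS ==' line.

Apply in order:
  add 91.0.0.0/11 -> H1 at depth 11
  add 91.3.16.0/21 -> H0 at depth 21
  del 91.3.16.0/21 (clear depth 21)
  lookup 124.92.42.141: bits 01 walk d0:-→d1:-→d2:- -> no-route
  del 91.0.0.0/11 (clear depth 11)
  add 91.3.21.0/26 -> H2 at depth 26
  add 154.99.96.0/20 -> H0 at depth 20
  lookup 154.99.98.115: bits 10011010011000110110 walk d0:-→d1:-→d2:-→d3:-→d4:-→d5:-→d6:-→d7:-→d8:-→d9:-→d10:-→d11:-→d12:-→d13:-→d14:-→d15:-→d16:-→d17:-→d18:-→d19:-→d20:H0 -> H0
  add 91.3.0.0/16 -> H0 at depth 16
  lookup 91.3.21.1: bits 01011011000000110001010100 walk d0:-→d1:-→d2:-→d3:-→d4:-→d5:-→d6:-→d7:-→d8:-→d9:-→d10:-→d11:-→d12:-→d13:-→d14:-→d15:-→d16:H0→d17:-→d18:-→d19:-→d20:-→d21:-→d22:-→d23:-→d24:-→d25:-→d26:H2 -> H2
  add 91.3.21.32/28 -> H0 at depth 28
  add 154.99.105.220/30 -> H2 at depth 30
  del 91.3.0.0/16 (clear depth 16)
  lookup 91.3.21.7: bits 01011011000000110001010100 walk d0:-→d1:-→d2:-→d3:-→d4:-→d5:-→d6:-→d7:-→d8:-→d9:-→d10:-→d11:-→d12:-→d13:-→d14:-→d15:-→d16:-→d17:-→d18:-→d19:-→d20:-→d21:-→d22:-→d23:-→d24:-→d25:-→d26:H2 -> H2
  add 154.99.105.0/24 -> H2 at depth 24
  del 91.3.21.32/28 (clear depth 28)
  lookup 154.99.96.195: bits 10011010011000110110 walk d0:-→d1:-→d2:-→d3:-→d4:-→d5:-→d6:-→d7:-→d8:-→d9:-→d10:-→d11:-→d12:-→d13:-→d14:-→d15:-→d16:-→d17:-→d18:-→d19:-→d20:H0 -> H0
  add 91.3.16.0/20 -> H1 at depth 20
  add 91.3.0.0/18 -> H1 at depth 18
  del 154.99.105.220/30 (clear depth 30)
  lookup 91.3.19.117: bits 010110110000001100010 walk d0:-→d1:-→d2:-→d3:-→d4:-→d5:-→d6:-→d7:-→d8:-→d9:-→d10:-→d11:-→d12:-→d13:-→d14:-→d15:-→d16:-→d17:-→d18:H1→d19:-→d20:H1→d21:- -> H1
  add 154.99.96.0/20 -> H1 at depth 20
  add 154.99.96.0/20 -> H1 at depth 20
  del 154.99.105.0/24 (clear depth 24)
  add 91.3.21.35/32 -> H1 at depth 32
  add 91.0.0.0/8 -> H0 at depth 8
  add 0.0.0.0/0 -> H2 at depth 0
  add 154.99.0.0/16 -> H1 at depth 16
  lookup 91.3.16.5: bits 010110110000001100010 walk d0:H2→d1:-→d2:-→d3:-→d4:-→d5:-→d6:-→d7:-→d8:H0→d9:-→d10:-→d11:-→d12:-→d13:-→d14:-→d15:-→d16:-→d17:-→d18:H1→d19:-→d20:H1→d21:- -> H1
  lookup 91.0.4.221: bits 01011011000000 walk d0:H2→d1:-→d2:-→d3:-→d4:-→d5:-→d6:-→d7:-→d8:H0→d9:-→d10:-→d11:-→d12:-→d13:-→d14:- -> H0
  lookup 91.3.0.1: bits 0101101100000011000 walk d0:H2→d1:-→d2:-→d3:-→d4:-→d5:-→d6:-→d7:-→d8:H0→d9:-→d10:-→d11:-→d12:-→d13:-→d14:-→d15:-→d16:-→d17:-→d18:H1→d19:- -> H1

== LOOKUPS ==
["no-route","H0","H2","H2","H0","H1","H1","H0","H1"]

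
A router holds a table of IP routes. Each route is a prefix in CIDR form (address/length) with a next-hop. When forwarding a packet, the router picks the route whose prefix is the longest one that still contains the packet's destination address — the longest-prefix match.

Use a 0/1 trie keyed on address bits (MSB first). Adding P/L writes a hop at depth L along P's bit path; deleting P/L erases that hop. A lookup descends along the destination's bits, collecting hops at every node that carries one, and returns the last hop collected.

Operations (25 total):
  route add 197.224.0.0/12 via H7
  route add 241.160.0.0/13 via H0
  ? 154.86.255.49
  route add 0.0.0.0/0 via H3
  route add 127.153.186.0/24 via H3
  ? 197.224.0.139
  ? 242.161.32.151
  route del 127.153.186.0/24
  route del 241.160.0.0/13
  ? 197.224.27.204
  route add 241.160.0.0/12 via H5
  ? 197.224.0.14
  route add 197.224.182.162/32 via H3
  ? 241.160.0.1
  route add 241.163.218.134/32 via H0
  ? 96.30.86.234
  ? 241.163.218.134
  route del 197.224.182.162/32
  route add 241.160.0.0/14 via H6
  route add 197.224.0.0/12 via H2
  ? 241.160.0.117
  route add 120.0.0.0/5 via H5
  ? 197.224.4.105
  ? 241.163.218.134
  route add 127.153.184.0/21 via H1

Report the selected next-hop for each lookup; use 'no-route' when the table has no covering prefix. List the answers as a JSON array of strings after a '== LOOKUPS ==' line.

Trace:
  add 197.224.0.0/12 -> H7 at depth 12
  add 241.160.0.0/13 -> H0 at depth 13
  lookup 154.86.255.49: bits 1 walk d0:-→d1:- -> no-route
  add 0.0.0.0/0 -> H3 at depth 0
  add 127.153.186.0/24 -> H3 at depth 24
  lookup 197.224.0.139: bits 110001011110 walk d0:H3→d1:-→d2:-→d3:-→d4:-→d5:-→d6:-→d7:-→d8:-→d9:-→d10:-→d11:-→d12:H7 -> H7
  lookup 242.161.32.151: bits 111100 walk d0:H3→d1:-→d2:-→d3:-→d4:-→d5:-→d6:- -> H3
  - 127.153.186.0/24 clear@24
  - 241.160.0.0/13 clear@13
  lookup 197.224.27.204: bits 110001011110 walk d0:H3→d1:-→d2:-→d3:-→d4:-→d5:-→d6:-→d7:-→d8:-→d9:-→d10:-→d11:-→d12:H7 -> H7
  add 241.160.0.0/12 -> H5 at depth 12
  lookup 197.224.0.14: bits 110001011110 walk d0:H3→d1:-→d2:-→d3:-→d4:-→d5:-→d6:-→d7:-→d8:-→d9:-→d10:-→d11:-→d12:H7 -> H7
  add 197.224.182.162/32 -> H3 at depth 32
  lookup 241.160.0.1: bits 1111000110100 walk d0:H3→d1:-→d2:-→d3:-→d4:-→d5:-→d6:-→d7:-→d8:-→d9:-→d10:-→d11:-→d12:H5→d13:- -> H5
  add 241.163.218.134/32 -> H0 at depth 32
  lookup 96.30.86.234: bits 011 walk d0:H3→d1:-→d2:-→d3:- -> H3
  lookup 241.163.218.134: bits 11110001101000111101101010000110 walk d0:H3→d1:-→d2:-→d3:-→d4:-→d5:-→d6:-→d7:-→d8:-→d9:-→d10:-→d11:-→d12:H5→d13:-→d14:-→d15:-→d16:-→d17:-→d18:-→d19:-→d20:-→d21:-→d22:-→d23:-→d24:-→d25:-→d26:-→d27:-→d28:-→d29:-→d30:-→d31:-→d32:H0 -> H0
  - 197.224.182.162/32 clear@32
  add 241.160.0.0/14 -> H6 at depth 14
  add 197.224.0.0/12 -> H2 at depth 12
  lookup 241.160.0.117: bits 11110001101000 walk d0:H3→d1:-→d2:-→d3:-→d4:-→d5:-→d6:-→d7:-→d8:-→d9:-→d10:-→d11:-→d12:H5→d13:-→d14:H6 -> H6
  add 120.0.0.0/5 -> H5 at depth 5
  lookup 197.224.4.105: bits 1100010111100000 walk d0:H3→d1:-→d2:-→d3:-→d4:-→d5:-→d6:-→d7:-→d8:-→d9:-→d10:-→d11:-→d12:H2→d13:-→d14:-→d15:-→d16:- -> H2
  lookup 241.163.218.134: bits 11110001101000111101101010000110 walk d0:H3→d1:-→d2:-→d3:-→d4:-→d5:-→d6:-→d7:-→d8:-→d9:-→d10:-→d11:-→d12:H5→d13:-→d14:H6→d15:-→d16:-→d17:-→d18:-→d19:-→d20:-→d21:-→d22:-→d23:-→d24:-→d25:-→d26:-→d27:-→d28:-→d29:-→d30:-→d31:-→d32:H0 -> H0
  add 127.153.184.0/21 -> H1 at depth 21

== LOOKUPS ==
["no-route","H7","H3","H7","H7","H5","H3","H0","H6","H2","H0"]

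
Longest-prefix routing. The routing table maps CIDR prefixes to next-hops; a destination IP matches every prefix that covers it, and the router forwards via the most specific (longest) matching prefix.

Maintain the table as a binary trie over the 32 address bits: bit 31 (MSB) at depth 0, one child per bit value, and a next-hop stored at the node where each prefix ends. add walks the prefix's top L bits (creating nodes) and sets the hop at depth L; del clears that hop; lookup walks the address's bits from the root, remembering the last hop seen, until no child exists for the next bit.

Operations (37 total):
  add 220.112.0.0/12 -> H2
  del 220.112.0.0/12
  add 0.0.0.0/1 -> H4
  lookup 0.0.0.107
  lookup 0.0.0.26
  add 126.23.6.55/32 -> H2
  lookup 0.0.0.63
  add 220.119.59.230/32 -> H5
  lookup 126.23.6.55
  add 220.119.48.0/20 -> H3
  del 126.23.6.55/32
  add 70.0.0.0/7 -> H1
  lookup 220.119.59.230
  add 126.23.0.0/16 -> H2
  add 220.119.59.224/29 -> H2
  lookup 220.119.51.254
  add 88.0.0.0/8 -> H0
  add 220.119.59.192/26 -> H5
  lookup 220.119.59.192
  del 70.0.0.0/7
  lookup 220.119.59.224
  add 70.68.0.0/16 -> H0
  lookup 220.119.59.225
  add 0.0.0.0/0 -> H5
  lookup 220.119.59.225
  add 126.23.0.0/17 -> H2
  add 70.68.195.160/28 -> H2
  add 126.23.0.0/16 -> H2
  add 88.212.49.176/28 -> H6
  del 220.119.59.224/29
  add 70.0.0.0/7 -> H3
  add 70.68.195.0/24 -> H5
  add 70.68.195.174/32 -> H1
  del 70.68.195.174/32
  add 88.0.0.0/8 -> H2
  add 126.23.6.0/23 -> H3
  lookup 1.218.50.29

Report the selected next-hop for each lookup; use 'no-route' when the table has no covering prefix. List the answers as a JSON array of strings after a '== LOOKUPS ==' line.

Process each operation:
  + 220.112.0.0/12 (H2) depth=12
  del 220.112.0.0/12 (clear depth 12)
  + 0.0.0.0/1 (H4) depth=1
  lookup 0.0.0.107: bits 0 walk d0:-→d1:H4 -> H4
  lookup 0.0.0.26: bits 0 walk d0:-→d1:H4 -> H4
  + 126.23.6.55/32 (H2) depth=32
  lookup 0.0.0.63: bits 0 walk d0:-→d1:H4 -> H4
  + 220.119.59.230/32 (H5) depth=32
  lookup 126.23.6.55: bits 01111110000101110000011000110111 walk d0:-→d1:H4→d2:-→d3:-→d4:-→d5:-→d6:-→d7:-→d8:-→d9:-→d10:-→d11:-→d12:-→d13:-→d14:-→d15:-→d16:-→d17:-→d18:-→d19:-→d20:-→d21:-→d22:-→d23:-→d24:-→d25:-→d26:-→d27:-→d28:-→d29:-→d30:-→d31:-→d32:H2 -> H2
  + 220.119.48.0/20 (H3) depth=20
  del 126.23.6.55/32 (clear depth 32)
  + 70.0.0.0/7 (H1) depth=7
  lookup 220.119.59.230: bits 11011100011101110011101111100110 walk d0:-→d1:-→d2:-→d3:-→d4:-→d5:-→d6:-→d7:-→d8:-→d9:-→d10:-→d11:-→d12:-→d13:-→d14:-→d15:-→d16:-→d17:-→d18:-→d19:-→d20:H3→d21:-→d22:-→d23:-→d24:-→d25:-→d26:-→d27:-→d28:-→d29:-→d30:-→d31:-→d32:H5 -> H5
  + 126.23.0.0/16 (H2) depth=16
  + 220.119.59.224/29 (H2) depth=29
  lookup 220.119.51.254: bits 11011100011101110011 walk d0:-→d1:-→d2:-→d3:-→d4:-→d5:-→d6:-→d7:-→d8:-→d9:-→d10:-→d11:-→d12:-→d13:-→d14:-→d15:-→d16:-→d17:-→d18:-→d19:-→d20:H3 -> H3
  + 88.0.0.0/8 (H0) depth=8
  + 220.119.59.192/26 (H5) depth=26
  lookup 220.119.59.192: bits 11011100011101110011101111 walk d0:-→d1:-→d2:-→d3:-→d4:-→d5:-→d6:-→d7:-→d8:-→d9:-→d10:-→d11:-→d12:-→d13:-→d14:-→d15:-→d16:-→d17:-→d18:-→d19:-→d20:H3→d21:-→d22:-→d23:-→d24:-→d25:-→d26:H5 -> H5
  del 70.0.0.0/7 (clear depth 7)
  lookup 220.119.59.224: bits 11011100011101110011101111100 walk d0:-→d1:-→d2:-→d3:-→d4:-→d5:-→d6:-→d7:-→d8:-→d9:-→d10:-→d11:-→d12:-→d13:-→d14:-→d15:-→d16:-→d17:-→d18:-→d19:-→d20:H3→d21:-→d22:-→d23:-→d24:-→d25:-→d26:H5→d27:-→d28:-→d29:H2 -> H2
  + 70.68.0.0/16 (H0) depth=16
  lookup 220.119.59.225: bits 11011100011101110011101111100 walk d0:-→d1:-→d2:-→d3:-→d4:-→d5:-→d6:-→d7:-→d8:-→d9:-→d10:-→d11:-→d12:-→d13:-→d14:-→d15:-→d16:-→d17:-→d18:-→d19:-→d20:H3→d21:-→d22:-→d23:-→d24:-→d25:-→d26:H5→d27:-→d28:-→d29:H2 -> H2
  + 0.0.0.0/0 (H5) depth=0
  lookup 220.119.59.225: bits 11011100011101110011101111100 walk d0:H5→d1:-→d2:-→d3:-→d4:-→d5:-→d6:-→d7:-→d8:-→d9:-→d10:-→d11:-→d12:-→d13:-→d14:-→d15:-→d16:-→d17:-→d18:-→d19:-→d20:H3→d21:-→d22:-→d23:-→d24:-→d25:-→d26:H5→d27:-→d28:-→d29:H2 -> H2
  + 126.23.0.0/17 (H2) depth=17
  + 70.68.195.160/28 (H2) depth=28
  + 126.23.0.0/16 (H2) depth=16
  + 88.212.49.176/28 (H6) depth=28
  del 220.119.59.224/29 (clear depth 29)
  + 70.0.0.0/7 (H3) depth=7
  + 70.68.195.0/24 (H5) depth=24
  + 70.68.195.174/32 (H1) depth=32
  del 70.68.195.174/32 (clear depth 32)
  + 88.0.0.0/8 (H2) depth=8
  + 126.23.6.0/23 (H3) depth=23
  lookup 1.218.50.29: bits 0 walk d0:H5→d1:H4 -> H4

== LOOKUPS ==
["H4","H4","H4","H2","H5","H3","H5","H2","H2","H2","H4"]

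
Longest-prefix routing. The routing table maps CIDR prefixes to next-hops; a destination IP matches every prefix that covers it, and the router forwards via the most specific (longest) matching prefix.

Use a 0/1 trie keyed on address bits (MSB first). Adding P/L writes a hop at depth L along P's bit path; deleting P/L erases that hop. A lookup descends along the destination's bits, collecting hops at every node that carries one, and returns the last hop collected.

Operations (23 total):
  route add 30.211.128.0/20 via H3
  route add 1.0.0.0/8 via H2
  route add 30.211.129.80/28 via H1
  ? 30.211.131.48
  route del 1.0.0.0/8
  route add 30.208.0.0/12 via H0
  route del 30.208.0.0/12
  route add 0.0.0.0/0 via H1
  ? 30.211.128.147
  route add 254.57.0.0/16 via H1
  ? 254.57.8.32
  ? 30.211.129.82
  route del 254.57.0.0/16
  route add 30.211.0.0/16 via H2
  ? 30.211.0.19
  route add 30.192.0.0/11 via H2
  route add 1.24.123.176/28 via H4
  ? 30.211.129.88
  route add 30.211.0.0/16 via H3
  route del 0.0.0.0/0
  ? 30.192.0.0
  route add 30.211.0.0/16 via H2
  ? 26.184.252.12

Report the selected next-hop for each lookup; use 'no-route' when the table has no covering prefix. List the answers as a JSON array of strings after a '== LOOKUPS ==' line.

Apply in order:
  add 30.211.128.0/20 -> H3 at depth 20
  add 1.0.0.0/8 -> H2 at depth 8
  add 30.211.129.80/28 -> H1 at depth 28
  lookup 30.211.131.48: bits 0001111011010011100000 walk d0:-→d1:-→d2:-→d3:-→d4:-→d5:-→d6:-→d7:-→d8:-→d9:-→d10:-→d11:-→d12:-→d13:-→d14:-→d15:-→d16:-→d17:-→d18:-→d19:-→d20:H3→d21:-→d22:- -> H3
  del 1.0.0.0/8 (clear depth 8)
  add 30.208.0.0/12 -> H0 at depth 12
  del 30.208.0.0/12 (clear depth 12)
  add 0.0.0.0/0 -> H1 at depth 0
  lookup 30.211.128.147: bits 00011110110100111000000 walk d0:H1→d1:-→d2:-→d3:-→d4:-→d5:-→d6:-→d7:-→d8:-→d9:-→d10:-→d11:-→d12:-→d13:-→d14:-→d15:-→d16:-→d17:-→d18:-→d19:-→d20:H3→d21:-→d22:-→d23:- -> H3
  add 254.57.0.0/16 -> H1 at depth 16
  lookup 254.57.8.32: bits 1111111000111001 walk d0:H1→d1:-→d2:-→d3:-→d4:-→d5:-→d6:-→d7:-→d8:-→d9:-→d10:-→d11:-→d12:-→d13:-→d14:-→d15:-→d16:H1 -> H1
  lookup 30.211.129.82: bits 0001111011010011100000010101 walk d0:H1→d1:-→d2:-→d3:-→d4:-→d5:-→d6:-→d7:-→d8:-→d9:-→d10:-→d11:-→d12:-→d13:-→d14:-→d15:-→d16:-→d17:-→d18:-→d19:-→d20:H3→d21:-→d22:-→d23:-→d24:-→d25:-→d26:-→d27:-→d28:H1 -> H1
  del 254.57.0.0/16 (clear depth 16)
  add 30.211.0.0/16 -> H2 at depth 16
  lookup 30.211.0.19: bits 0001111011010011 walk d0:H1→d1:-→d2:-→d3:-→d4:-→d5:-→d6:-→d7:-→d8:-→d9:-→d10:-→d11:-→d12:-→d13:-→d14:-→d15:-→d16:H2 -> H2
  add 30.192.0.0/11 -> H2 at depth 11
  add 1.24.123.176/28 -> H4 at depth 28
  lookup 30.211.129.88: bits 0001111011010011100000010101 walk d0:H1→d1:-→d2:-→d3:-→d4:-→d5:-→d6:-→d7:-→d8:-→d9:-→d10:-→d11:H2→d12:-→d13:-→d14:-→d15:-→d16:H2→d17:-→d18:-→d19:-→d20:H3→d21:-→d22:-→d23:-→d24:-→d25:-→d26:-→d27:-→d28:H1 -> H1
  add 30.211.0.0/16 -> H3 at depth 16
  del 0.0.0.0/0 (clear depth 0)
  lookup 30.192.0.0: bits 00011110110 walk d0:-→d1:-→d2:-→d3:-→d4:-→d5:-→d6:-→d7:-→d8:-→d9:-→d10:-→d11:H2 -> H2
  add 30.211.0.0/16 -> H2 at depth 16
  lookup 26.184.252.12: bits 00011 walk d0:-→d1:-→d2:-→d3:-→d4:-→d5:- -> no-route

== LOOKUPS ==
["H3","H3","H1","H1","H2","H1","H2","no-route"]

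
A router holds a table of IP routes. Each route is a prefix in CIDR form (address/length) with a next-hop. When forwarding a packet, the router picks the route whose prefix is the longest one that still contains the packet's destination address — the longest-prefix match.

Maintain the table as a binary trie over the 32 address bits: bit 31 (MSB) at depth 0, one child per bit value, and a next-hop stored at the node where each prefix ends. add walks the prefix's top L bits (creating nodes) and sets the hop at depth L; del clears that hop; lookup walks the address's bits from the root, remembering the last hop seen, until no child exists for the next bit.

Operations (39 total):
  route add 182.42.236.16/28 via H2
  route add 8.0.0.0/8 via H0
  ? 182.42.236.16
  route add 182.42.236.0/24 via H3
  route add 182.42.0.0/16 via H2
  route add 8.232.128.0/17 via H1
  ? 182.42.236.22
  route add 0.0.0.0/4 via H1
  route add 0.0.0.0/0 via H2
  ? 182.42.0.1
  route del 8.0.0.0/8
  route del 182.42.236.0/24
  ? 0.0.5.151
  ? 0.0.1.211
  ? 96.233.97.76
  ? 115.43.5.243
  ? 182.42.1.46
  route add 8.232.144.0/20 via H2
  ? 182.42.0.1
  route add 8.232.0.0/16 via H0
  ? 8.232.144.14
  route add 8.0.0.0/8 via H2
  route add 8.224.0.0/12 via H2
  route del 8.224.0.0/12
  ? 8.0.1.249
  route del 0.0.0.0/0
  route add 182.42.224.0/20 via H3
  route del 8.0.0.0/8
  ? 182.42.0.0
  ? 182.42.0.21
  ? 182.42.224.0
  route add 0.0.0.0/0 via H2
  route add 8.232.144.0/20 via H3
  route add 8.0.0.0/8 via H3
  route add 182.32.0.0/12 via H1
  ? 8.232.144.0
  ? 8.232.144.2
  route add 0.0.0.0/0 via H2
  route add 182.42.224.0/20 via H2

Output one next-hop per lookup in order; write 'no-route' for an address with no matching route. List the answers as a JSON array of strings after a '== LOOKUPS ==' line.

Process each operation:
  + 182.42.236.16/28 (H2) depth=28
  + 8.0.0.0/8 (H0) depth=8
  ? 182.42.236.16  path d0:-→d1:-→d2:-→d3:-→d4:-→d5:-→d6:-→d7:-→d8:-→d9:-→d10:-→d11:-→d12:-→d13:-→d14:-→d15:-→d16:-→d17:-→d18:-→d19:-→d20:-→d21:-→d22:-→d23:-→d24:-→d25:-→d26:-→d27:-→d28:H2  best=H2
  + 182.42.236.0/24 (H3) depth=24
  + 182.42.0.0/16 (H2) depth=16
  + 8.232.128.0/17 (H1) depth=17
  ? 182.42.236.22  path d0:-→d1:-→d2:-→d3:-→d4:-→d5:-→d6:-→d7:-→d8:-→d9:-→d10:-→d11:-→d12:-→d13:-→d14:-→d15:-→d16:H2→d17:-→d18:-→d19:-→d20:-→d21:-→d22:-→d23:-→d24:H3→d25:-→d26:-→d27:-→d28:H2  best=H2
  + 0.0.0.0/4 (H1) depth=4
  + 0.0.0.0/0 (H2) depth=0
  ? 182.42.0.1  path d0:H2→d1:-→d2:-→d3:-→d4:-→d5:-→d6:-→d7:-→d8:-→d9:-→d10:-→d11:-→d12:-→d13:-→d14:-→d15:-→d16:H2  best=H2
  - 8.0.0.0/8 clear@8
  - 182.42.236.0/24 clear@24
  ? 0.0.5.151  path d0:H2→d1:-→d2:-→d3:-→d4:H1  best=H1
  ? 0.0.1.211  path d0:H2→d1:-→d2:-→d3:-→d4:H1  best=H1
  ? 96.233.97.76  path d0:H2→d1:-  best=H2
  ? 115.43.5.243  path d0:H2→d1:-  best=H2
  ? 182.42.1.46  path d0:H2→d1:-→d2:-→d3:-→d4:-→d5:-→d6:-→d7:-→d8:-→d9:-→d10:-→d11:-→d12:-→d13:-→d14:-→d15:-→d16:H2  best=H2
  + 8.232.144.0/20 (H2) depth=20
  ? 182.42.0.1  path d0:H2→d1:-→d2:-→d3:-→d4:-→d5:-→d6:-→d7:-→d8:-→d9:-→d10:-→d11:-→d12:-→d13:-→d14:-→d15:-→d16:H2  best=H2
  + 8.232.0.0/16 (H0) depth=16
  ? 8.232.144.14  path d0:H2→d1:-→d2:-→d3:-→d4:H1→d5:-→d6:-→d7:-→d8:-→d9:-→d10:-→d11:-→d12:-→d13:-→d14:-→d15:-→d16:H0→d17:H1→d18:-→d19:-→d20:H2  best=H2
  + 8.0.0.0/8 (H2) depth=8
  + 8.224.0.0/12 (H2) depth=12
  - 8.224.0.0/12 clear@12
  ? 8.0.1.249  path d0:H2→d1:-→d2:-→d3:-→d4:H1→d5:-→d6:-→d7:-→d8:H2  best=H2
  - 0.0.0.0/0 clear@0
  + 182.42.224.0/20 (H3) depth=20
  - 8.0.0.0/8 clear@8
  ? 182.42.0.0  path d0:-→d1:-→d2:-→d3:-→d4:-→d5:-→d6:-→d7:-→d8:-→d9:-→d10:-→d11:-→d12:-→d13:-→d14:-→d15:-→d16:H2  best=H2
  ? 182.42.0.21  path d0:-→d1:-→d2:-→d3:-→d4:-→d5:-→d6:-→d7:-→d8:-→d9:-→d10:-→d11:-→d12:-→d13:-→d14:-→d15:-→d16:H2  best=H2
  ? 182.42.224.0  path d0:-→d1:-→d2:-→d3:-→d4:-→d5:-→d6:-→d7:-→d8:-→d9:-→d10:-→d11:-→d12:-→d13:-→d14:-→d15:-→d16:H2→d17:-→d18:-→d19:-→d20:H3  best=H3
  + 0.0.0.0/0 (H2) depth=0
  + 8.232.144.0/20 (H3) depth=20
  + 8.0.0.0/8 (H3) depth=8
  + 182.32.0.0/12 (H1) depth=12
  ? 8.232.144.0  path d0:H2→d1:-→d2:-→d3:-→d4:H1→d5:-→d6:-→d7:-→d8:H3→d9:-→d10:-→d11:-→d12:-→d13:-→d14:-→d15:-→d16:H0→d17:H1→d18:-→d19:-→d20:H3  best=H3
  ? 8.232.144.2  path d0:H2→d1:-→d2:-→d3:-→d4:H1→d5:-→d6:-→d7:-→d8:H3→d9:-→d10:-→d11:-→d12:-→d13:-→d14:-→d15:-→d16:H0→d17:H1→d18:-→d19:-→d20:H3  best=H3
  + 0.0.0.0/0 (H2) depth=0
  + 182.42.224.0/20 (H2) depth=20

== LOOKUPS ==
["H2","H2","H2","H1","H1","H2","H2","H2","H2","H2","H2","H2","H2","H3","H3","H3"]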